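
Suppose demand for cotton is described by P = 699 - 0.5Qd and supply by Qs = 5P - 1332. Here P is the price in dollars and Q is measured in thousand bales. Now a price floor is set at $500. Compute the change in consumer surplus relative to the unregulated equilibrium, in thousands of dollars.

Rearranging demand gives Qd = 1398 - 2P. In a free market, 1398 - 2P = 5P - 1332 gives the equilibrium P* = 390, Q* = 618.
Since 500 > 390, the floor is binding.
At P = 500: Qd = 1398 - 2·500 = 398 and Qs = 5·500 - 1332 = 1168.
Consumer surplus without the control is ½ · (699 - 390) · 618 = 95481.
With the floor, consumers buy 398 units at 500, so CS = ½ · (699 - 500) · 398 = 39601.
Change in consumer surplus = 39601 - 95481 = -55880.

-55880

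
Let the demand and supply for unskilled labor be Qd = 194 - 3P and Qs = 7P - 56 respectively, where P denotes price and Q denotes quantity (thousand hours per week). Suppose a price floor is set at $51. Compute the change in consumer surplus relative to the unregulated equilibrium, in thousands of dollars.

In a free market, 194 - 3P = 7P - 56 gives the equilibrium P* = 25, Q* = 119.
Since 51 > 25, the floor is binding.
At P = 51: Qd = 194 - 3·51 = 41 and Qs = 7·51 - 56 = 301.
Consumer surplus without the control is ½ · (194/3 - 25) · 119 = 14161/6.
With the floor, consumers buy 41 units at 51, so CS = ½ · (194/3 - 51) · 41 = 1681/6.
Change in consumer surplus = 1681/6 - 14161/6 = -2080.

-2080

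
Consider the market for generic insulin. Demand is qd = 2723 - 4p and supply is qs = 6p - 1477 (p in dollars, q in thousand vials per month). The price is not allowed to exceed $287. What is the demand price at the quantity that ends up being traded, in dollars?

619.5

In a free market, 2723 - 4p = 6p - 1477 gives the equilibrium p* = 420, q* = 1043.
Because the ceiling (287) lies below the market-clearing price, it is binding.
At p = 287: qd = 2723 - 4·287 = 1575 and qs = 6·287 - 1477 = 245.
Only 245 units reach the market. On the demand curve, the marginal buyer's willingness to pay at q = 245 is (2723 - 245)/4 = 619.5.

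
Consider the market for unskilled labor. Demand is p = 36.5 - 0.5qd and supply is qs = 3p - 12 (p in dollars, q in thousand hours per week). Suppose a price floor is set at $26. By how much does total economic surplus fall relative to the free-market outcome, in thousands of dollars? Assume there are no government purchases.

Rearranging demand gives qd = 73 - 2p. Setting quantity demanded equal to quantity supplied, 73 - 2p = 3p - 12, gives p* = 17 and q* = 39.
Since 26 > 17, the floor is binding.
At p = 26: qd = 73 - 2·26 = 21 and qs = 3·26 - 12 = 66.
Quantity traded falls to 21. At q = 21 the demand price is (73 - 21)/2 = 26 and the supply price is (12 + 21)/3 = 11.
Deadweight loss = ½ · (26 - 11) · (39 - 21) = ½ · 15 · 18 = 135.

135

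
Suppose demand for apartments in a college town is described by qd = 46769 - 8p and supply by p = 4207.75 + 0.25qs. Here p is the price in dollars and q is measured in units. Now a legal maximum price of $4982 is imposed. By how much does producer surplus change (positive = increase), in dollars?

-1187094

Rearranging supply gives qs = 4p - 16831. Equilibrium: 46769 - 8p = 4p - 16831, so 63600 = 12p and p* = 5300, q* = 4369.
Since 4982 < 5300, the ceiling is binding.
At p = 4982: qd = 46769 - 8·4982 = 6913 and qs = 4·4982 - 16831 = 3097.
Producer surplus without the control is ½ · (5300 - 4207.75) · 4369 = 2386020.125.
With the ceiling, producers sell 3097 units at 4982, so PS = ½ · (4982 - 4207.75) · 3097 = 1198926.125.
Change in producer surplus = 1198926.125 - 2386020.125 = -1187094.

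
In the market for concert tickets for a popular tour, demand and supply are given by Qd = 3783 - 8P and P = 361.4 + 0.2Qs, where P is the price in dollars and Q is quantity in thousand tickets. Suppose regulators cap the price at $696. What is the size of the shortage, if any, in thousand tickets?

Rearranging supply gives Qs = 5P - 1807. Without the control the market clears where 3783 - 8P = 5P - 1807, i.e. P* = 430 and Q* = 343.
The ceiling of 696 is above the equilibrium price 430, so it is not binding; the market clears at P* = 430, Q* = 343.
Since the control does not bind, there is no shortage.

0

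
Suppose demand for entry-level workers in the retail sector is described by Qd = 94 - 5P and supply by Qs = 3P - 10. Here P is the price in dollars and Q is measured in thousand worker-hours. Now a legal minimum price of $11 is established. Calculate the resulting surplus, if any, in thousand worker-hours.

Without the control the market clears where 94 - 5P = 3P - 10, i.e. P* = 13 and Q* = 29.
The floor of 11 is below the equilibrium price 13, so it is not binding; the market clears at P* = 13, Q* = 29.
Since the control does not bind, there is no surplus.

0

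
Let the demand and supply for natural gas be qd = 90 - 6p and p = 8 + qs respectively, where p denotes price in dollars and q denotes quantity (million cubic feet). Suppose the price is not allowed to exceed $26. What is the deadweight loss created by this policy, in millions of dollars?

Rearranging supply gives qs = p - 8. Setting quantity demanded equal to quantity supplied, 90 - 6p = p - 8, gives p* = 14 and q* = 6.
Since 26 is above p* = 14, the ceiling does not bind and the free-market outcome prevails.
Since the control does not bind, no trades are prevented and deadweight loss is zero.

0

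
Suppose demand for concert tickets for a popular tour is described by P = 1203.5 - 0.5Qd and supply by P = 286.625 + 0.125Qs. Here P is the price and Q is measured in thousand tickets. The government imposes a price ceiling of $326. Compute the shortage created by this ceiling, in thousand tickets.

Rearranging demand gives Qd = 2407 - 2P; rearranging supply gives Qs = 8P - 2293. Without the control the market clears where 2407 - 2P = 8P - 2293, i.e. P* = 470 and Q* = 1467.
Since 326 < 470, the ceiling is binding.
At P = 326: Qd = 2407 - 2·326 = 1755 and Qs = 8·326 - 2293 = 315.
Shortage = Qd - Qs = 1755 - 315 = 1440.

1440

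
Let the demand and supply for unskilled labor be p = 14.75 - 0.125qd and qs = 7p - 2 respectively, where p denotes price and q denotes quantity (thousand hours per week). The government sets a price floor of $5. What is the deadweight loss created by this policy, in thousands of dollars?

0

Rearranging demand gives qd = 118 - 8p. Without the control the market clears where 118 - 8p = 7p - 2, i.e. p* = 8 and q* = 54.
The floor of 5 is below the equilibrium price 8, so it is not binding; the market clears at p* = 8, q* = 54.
Since the control does not bind, no trades are prevented and deadweight loss is zero.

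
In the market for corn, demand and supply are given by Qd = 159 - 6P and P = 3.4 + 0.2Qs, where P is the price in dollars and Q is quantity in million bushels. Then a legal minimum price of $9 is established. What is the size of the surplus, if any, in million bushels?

Rearranging supply gives Qs = 5P - 17. Equilibrium: 159 - 6P = 5P - 17, so 176 = 11P and P* = 16, Q* = 63.
Since 9 is below P* = 16, the floor does not bind and the free-market outcome prevails.
Since the control does not bind, there is no surplus.

0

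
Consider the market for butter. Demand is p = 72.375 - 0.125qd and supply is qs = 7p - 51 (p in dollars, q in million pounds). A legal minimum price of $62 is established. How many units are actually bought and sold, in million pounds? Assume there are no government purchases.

Rearranging demand gives qd = 579 - 8p. In a free market, 579 - 8p = 7p - 51 gives the equilibrium p* = 42, q* = 243.
Because the floor (62) lies above the market-clearing price, it is binding.
At p = 62: qd = 579 - 8·62 = 83 and qs = 7·62 - 51 = 383.
The quantity actually transacted is the short side, demand: 83.

83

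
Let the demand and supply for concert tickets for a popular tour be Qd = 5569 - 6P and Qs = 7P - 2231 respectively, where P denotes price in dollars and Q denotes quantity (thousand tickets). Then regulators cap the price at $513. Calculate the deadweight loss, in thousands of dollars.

Without the control the market clears where 5569 - 6P = 7P - 2231, i.e. P* = 600 and Q* = 1969.
Since 513 < 600, the ceiling is binding.
At P = 513: Qd = 5569 - 6·513 = 2491 and Qs = 7·513 - 2231 = 1360.
Quantity traded falls to 1360. At Q = 1360 the demand price is (5569 - 1360)/6 = 701.5 and the supply price is (2231 + 1360)/7 = 513.
Deadweight loss = ½ · (701.5 - 513) · (1969 - 1360) = ½ · 188.5 · 609 = 57398.25.

57398.25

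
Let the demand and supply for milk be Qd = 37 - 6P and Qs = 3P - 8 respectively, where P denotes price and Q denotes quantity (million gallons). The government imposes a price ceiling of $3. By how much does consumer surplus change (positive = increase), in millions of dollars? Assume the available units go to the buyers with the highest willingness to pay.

In a free market, 37 - 6P = 3P - 8 gives the equilibrium P* = 5, Q* = 7.
Because the ceiling (3) lies below the market-clearing price, it is binding.
At P = 3: Qd = 37 - 6·3 = 19 and Qs = 3·3 - 8 = 1.
Consumer surplus without the control is ½ · (37/6 - 5) · 7 = 49/12.
With the ceiling, 1 units are sold at 3 (assume they go to the highest-value buyers). The demand price at Q = 1 is 6, so CS = ½ · [(37/6 - 3) + (6 - 3)] · 1 = 37/12.
Change in consumer surplus = 37/12 - 49/12 = -1.

-1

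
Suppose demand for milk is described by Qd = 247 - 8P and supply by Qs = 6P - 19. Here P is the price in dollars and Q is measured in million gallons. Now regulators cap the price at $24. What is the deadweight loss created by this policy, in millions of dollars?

Without the control the market clears where 247 - 8P = 6P - 19, i.e. P* = 19 and Q* = 95.
The ceiling of 24 is above the equilibrium price 19, so it is not binding; the market clears at P* = 19, Q* = 95.
Since the control does not bind, no trades are prevented and deadweight loss is zero.

0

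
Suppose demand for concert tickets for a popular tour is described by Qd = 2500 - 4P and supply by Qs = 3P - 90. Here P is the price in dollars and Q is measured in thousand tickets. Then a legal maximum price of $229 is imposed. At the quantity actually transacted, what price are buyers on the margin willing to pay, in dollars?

Setting quantity demanded equal to quantity supplied, 2500 - 4P = 3P - 90, gives P* = 370 and Q* = 1020.
The ceiling of 229 is below the equilibrium price 370, so it binds.
At P = 229: Qd = 2500 - 4·229 = 1584 and Qs = 3·229 - 90 = 597.
Only 597 units reach the market. On the demand curve, the marginal buyer's willingness to pay at Q = 597 is (2500 - 597)/4 = 475.75.

475.75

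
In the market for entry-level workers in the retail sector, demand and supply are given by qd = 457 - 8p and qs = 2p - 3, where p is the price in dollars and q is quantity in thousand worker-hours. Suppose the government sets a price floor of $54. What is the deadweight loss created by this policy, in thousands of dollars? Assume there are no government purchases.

In a free market, 457 - 8p = 2p - 3 gives the equilibrium p* = 46, q* = 89.
Because the floor (54) lies above the market-clearing price, it is binding.
At p = 54: qd = 457 - 8·54 = 25 and qs = 2·54 - 3 = 105.
Quantity traded falls to 25. At q = 25 the demand price is (457 - 25)/8 = 54 and the supply price is (3 + 25)/2 = 14.
Deadweight loss = ½ · (54 - 14) · (89 - 25) = ½ · 40 · 64 = 1280.

1280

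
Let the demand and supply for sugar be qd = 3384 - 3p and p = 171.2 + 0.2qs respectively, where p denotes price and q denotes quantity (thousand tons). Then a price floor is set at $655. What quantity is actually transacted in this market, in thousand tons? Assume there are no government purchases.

Rearranging supply gives qs = 5p - 856. In a free market, 3384 - 3p = 5p - 856 gives the equilibrium p* = 530, q* = 1794.
Since 655 > 530, the floor is binding.
At p = 655: qd = 3384 - 3·655 = 1419 and qs = 5·655 - 856 = 2419.
The quantity actually transacted is the short side, demand: 1419.

1419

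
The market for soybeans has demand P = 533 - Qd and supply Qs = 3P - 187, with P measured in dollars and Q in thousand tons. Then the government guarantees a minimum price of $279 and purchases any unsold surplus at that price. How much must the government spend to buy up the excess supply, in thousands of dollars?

110484

Rearranging demand gives Qd = 533 - P. Setting quantity demanded equal to quantity supplied, 533 - P = 3P - 187, gives P* = 180 and Q* = 353.
The floor of 279 is above the equilibrium price 180, so it binds.
At P = 279: Qd = 533 - 279 = 254 and Qs = 3·279 - 187 = 650.
Surplus = Qs - Qd = 396.
Government expenditure = surplus × support price = 396 × 279 = 110484.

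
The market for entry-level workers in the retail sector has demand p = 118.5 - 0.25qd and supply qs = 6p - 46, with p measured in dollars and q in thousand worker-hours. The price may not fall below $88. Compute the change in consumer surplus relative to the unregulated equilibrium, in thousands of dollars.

-6984

Rearranging demand gives qd = 474 - 4p. In a free market, 474 - 4p = 6p - 46 gives the equilibrium p* = 52, q* = 266.
Since 88 > 52, the floor is binding.
At p = 88: qd = 474 - 4·88 = 122 and qs = 6·88 - 46 = 482.
Consumer surplus without the control is ½ · (118.5 - 52) · 266 = 8844.5.
With the floor, consumers buy 122 units at 88, so CS = ½ · (118.5 - 88) · 122 = 1860.5.
Change in consumer surplus = 1860.5 - 8844.5 = -6984.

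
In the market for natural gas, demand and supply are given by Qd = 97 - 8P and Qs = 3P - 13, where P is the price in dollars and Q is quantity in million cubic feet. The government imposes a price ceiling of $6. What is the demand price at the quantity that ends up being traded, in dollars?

11.5

Without the control the market clears where 97 - 8P = 3P - 13, i.e. P* = 10 and Q* = 17.
Because the ceiling (6) lies below the market-clearing price, it is binding.
At P = 6: Qd = 97 - 8·6 = 49 and Qs = 3·6 - 13 = 5.
Only 5 units reach the market. On the demand curve, the marginal buyer's willingness to pay at Q = 5 is (97 - 5)/8 = 11.5.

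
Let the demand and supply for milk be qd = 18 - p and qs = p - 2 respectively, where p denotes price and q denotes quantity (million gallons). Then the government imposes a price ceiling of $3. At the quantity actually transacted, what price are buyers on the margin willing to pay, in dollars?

Setting quantity demanded equal to quantity supplied, 18 - p = p - 2, gives p* = 10 and q* = 8.
Since 3 < 10, the ceiling is binding.
At p = 3: qd = 18 - 3 = 15 and qs = 3 - 2 = 1.
Only 1 units reach the market. On the demand curve, the marginal buyer's willingness to pay at q = 1 is (18 - 1) = 17.

17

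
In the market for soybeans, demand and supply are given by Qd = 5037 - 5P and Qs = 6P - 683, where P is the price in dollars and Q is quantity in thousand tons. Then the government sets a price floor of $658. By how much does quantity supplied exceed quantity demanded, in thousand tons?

Setting quantity demanded equal to quantity supplied, 5037 - 5P = 6P - 683, gives P* = 520 and Q* = 2437.
The floor of 658 is above the equilibrium price 520, so it binds.
At P = 658: Qd = 5037 - 5·658 = 1747 and Qs = 6·658 - 683 = 3265.
Surplus = Qs - Qd = 3265 - 1747 = 1518.

1518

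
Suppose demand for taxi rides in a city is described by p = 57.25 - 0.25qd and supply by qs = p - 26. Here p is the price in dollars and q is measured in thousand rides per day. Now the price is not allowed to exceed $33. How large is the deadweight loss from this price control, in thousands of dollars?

202.5

Rearranging demand gives qd = 229 - 4p. Equilibrium: 229 - 4p = p - 26, so 255 = 5p and p* = 51, q* = 25.
The ceiling of 33 is below the equilibrium price 51, so it binds.
At p = 33: qd = 229 - 4·33 = 97 and qs = 33 - 26 = 7.
Quantity traded falls to 7. At q = 7 the demand price is (229 - 7)/4 = 55.5 and the supply price is 26 + 7 = 33.
Deadweight loss = ½ · (55.5 - 33) · (25 - 7) = ½ · 22.5 · 18 = 202.5.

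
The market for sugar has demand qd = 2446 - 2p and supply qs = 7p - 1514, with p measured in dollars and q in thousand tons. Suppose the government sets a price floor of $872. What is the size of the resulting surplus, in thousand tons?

Equilibrium: 2446 - 2p = 7p - 1514, so 3960 = 9p and p* = 440, q* = 1566.
Because the floor (872) lies above the market-clearing price, it is binding.
At p = 872: qd = 2446 - 2·872 = 702 and qs = 7·872 - 1514 = 4590.
Surplus = qs - qd = 4590 - 702 = 3888.

3888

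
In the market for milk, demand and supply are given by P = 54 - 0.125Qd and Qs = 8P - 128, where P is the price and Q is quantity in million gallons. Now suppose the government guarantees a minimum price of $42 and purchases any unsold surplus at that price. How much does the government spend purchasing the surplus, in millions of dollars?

4704

Rearranging demand gives Qd = 432 - 8P. Equilibrium: 432 - 8P = 8P - 128, so 560 = 16P and P* = 35, Q* = 152.
Because the floor (42) lies above the market-clearing price, it is binding.
At P = 42: Qd = 432 - 8·42 = 96 and Qs = 8·42 - 128 = 208.
Surplus = Qs - Qd = 112.
Government expenditure = surplus × support price = 112 × 42 = 4704.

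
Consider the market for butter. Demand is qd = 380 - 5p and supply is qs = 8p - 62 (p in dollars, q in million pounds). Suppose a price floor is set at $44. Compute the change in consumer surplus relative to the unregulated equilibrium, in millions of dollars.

-1850

In a free market, 380 - 5p = 8p - 62 gives the equilibrium p* = 34, q* = 210.
Since 44 > 34, the floor is binding.
At p = 44: qd = 380 - 5·44 = 160 and qs = 8·44 - 62 = 290.
Consumer surplus without the control is ½ · (76 - 34) · 210 = 4410.
With the floor, consumers buy 160 units at 44, so CS = ½ · (76 - 44) · 160 = 2560.
Change in consumer surplus = 2560 - 4410 = -1850.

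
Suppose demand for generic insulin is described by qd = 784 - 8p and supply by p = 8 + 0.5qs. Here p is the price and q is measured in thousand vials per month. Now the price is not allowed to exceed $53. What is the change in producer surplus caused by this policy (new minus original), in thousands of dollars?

Rearranging supply gives qs = 2p - 16. In a free market, 784 - 8p = 2p - 16 gives the equilibrium p* = 80, q* = 144.
Since 53 < 80, the ceiling is binding.
At p = 53: qd = 784 - 8·53 = 360 and qs = 2·53 - 16 = 90.
Producer surplus without the control is ½ · (80 - 8) · 144 = 5184.
With the ceiling, producers sell 90 units at 53, so PS = ½ · (53 - 8) · 90 = 2025.
Change in producer surplus = 2025 - 5184 = -3159.

-3159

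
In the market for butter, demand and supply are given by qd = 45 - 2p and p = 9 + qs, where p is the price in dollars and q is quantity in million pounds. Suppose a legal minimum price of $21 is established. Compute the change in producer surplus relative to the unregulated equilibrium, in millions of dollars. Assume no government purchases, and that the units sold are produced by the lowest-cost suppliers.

-9

Rearranging supply gives qs = p - 9. Setting quantity demanded equal to quantity supplied, 45 - 2p = p - 9, gives p* = 18 and q* = 9.
The floor of 21 is above the equilibrium price 18, so it binds.
At p = 21: qd = 45 - 2·21 = 3 and qs = 21 - 9 = 12.
Producer surplus without the control is ½ · (18 - 9) · 9 = 40.5.
With the floor, 3 units are sold at 21. The supply price at q = 3 is 12, so PS = ½ · [(21 - 9) + (21 - 12)] · 3 = 31.5.
Change in producer surplus = 31.5 - 40.5 = -9.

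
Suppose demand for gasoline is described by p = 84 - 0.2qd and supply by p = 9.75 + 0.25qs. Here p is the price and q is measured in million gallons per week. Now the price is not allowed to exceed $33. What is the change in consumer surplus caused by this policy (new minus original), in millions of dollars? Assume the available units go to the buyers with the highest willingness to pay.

Rearranging demand gives qd = 420 - 5p; rearranging supply gives qs = 4p - 39. Setting quantity demanded equal to quantity supplied, 420 - 5p = 4p - 39, gives p* = 51 and q* = 165.
Because the ceiling (33) lies below the market-clearing price, it is binding.
At p = 33: qd = 420 - 5·33 = 255 and qs = 4·33 - 39 = 93.
Consumer surplus without the control is ½ · (84 - 51) · 165 = 2722.5.
With the ceiling, 93 units are sold at 33 (assume they go to the highest-value buyers). The demand price at q = 93 is 65.4, so CS = ½ · [(84 - 33) + (65.4 - 33)] · 93 = 3878.1.
Change in consumer surplus = 3878.1 - 2722.5 = 1155.6.

1155.6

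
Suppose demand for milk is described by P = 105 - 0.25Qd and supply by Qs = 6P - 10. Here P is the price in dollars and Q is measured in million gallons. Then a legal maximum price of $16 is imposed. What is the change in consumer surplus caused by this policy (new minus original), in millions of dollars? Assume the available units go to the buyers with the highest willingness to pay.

-958.5

Rearranging demand gives Qd = 420 - 4P. Equilibrium: 420 - 4P = 6P - 10, so 430 = 10P and P* = 43, Q* = 248.
The ceiling of 16 is below the equilibrium price 43, so it binds.
At P = 16: Qd = 420 - 4·16 = 356 and Qs = 6·16 - 10 = 86.
Consumer surplus without the control is ½ · (105 - 43) · 248 = 7688.
With the ceiling, 86 units are sold at 16 (assume they go to the highest-value buyers). The demand price at Q = 86 is 83.5, so CS = ½ · [(105 - 16) + (83.5 - 16)] · 86 = 6729.5.
Change in consumer surplus = 6729.5 - 7688 = -958.5.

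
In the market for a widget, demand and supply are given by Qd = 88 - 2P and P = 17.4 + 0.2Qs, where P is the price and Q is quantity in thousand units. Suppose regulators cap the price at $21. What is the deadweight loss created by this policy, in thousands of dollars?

Rearranging supply gives Qs = 5P - 87. Setting quantity demanded equal to quantity supplied, 88 - 2P = 5P - 87, gives P* = 25 and Q* = 38.
Because the ceiling (21) lies below the market-clearing price, it is binding.
At P = 21: Qd = 88 - 2·21 = 46 and Qs = 5·21 - 87 = 18.
Quantity traded falls to 18. At Q = 18 the demand price is (88 - 18)/2 = 35 and the supply price is (87 + 18)/5 = 21.
Deadweight loss = ½ · (35 - 21) · (38 - 18) = ½ · 14 · 20 = 140.

140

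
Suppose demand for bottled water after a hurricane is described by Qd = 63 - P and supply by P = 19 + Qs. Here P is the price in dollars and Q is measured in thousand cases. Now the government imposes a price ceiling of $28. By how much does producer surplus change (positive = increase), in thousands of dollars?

-201.5

Rearranging supply gives Qs = P - 19. Without the control the market clears where 63 - P = P - 19, i.e. P* = 41 and Q* = 22.
Since 28 < 41, the ceiling is binding.
At P = 28: Qd = 63 - 28 = 35 and Qs = 28 - 19 = 9.
Producer surplus without the control is ½ · (41 - 19) · 22 = 242.
With the ceiling, producers sell 9 units at 28, so PS = ½ · (28 - 19) · 9 = 40.5.
Change in producer surplus = 40.5 - 242 = -201.5.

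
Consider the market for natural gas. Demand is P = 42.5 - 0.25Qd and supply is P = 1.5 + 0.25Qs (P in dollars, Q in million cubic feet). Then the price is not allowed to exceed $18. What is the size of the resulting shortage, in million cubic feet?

Rearranging demand gives Qd = 170 - 4P; rearranging supply gives Qs = 4P - 6. Setting quantity demanded equal to quantity supplied, 170 - 4P = 4P - 6, gives P* = 22 and Q* = 82.
The ceiling of 18 is below the equilibrium price 22, so it binds.
At P = 18: Qd = 170 - 4·18 = 98 and Qs = 4·18 - 6 = 66.
Shortage = Qd - Qs = 98 - 66 = 32.

32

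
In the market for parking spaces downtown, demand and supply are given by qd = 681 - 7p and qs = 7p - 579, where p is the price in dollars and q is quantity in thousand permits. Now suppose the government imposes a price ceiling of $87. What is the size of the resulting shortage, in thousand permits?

42

In a free market, 681 - 7p = 7p - 579 gives the equilibrium p* = 90, q* = 51.
The ceiling of 87 is below the equilibrium price 90, so it binds.
At p = 87: qd = 681 - 7·87 = 72 and qs = 7·87 - 579 = 30.
Shortage = qd - qs = 72 - 30 = 42.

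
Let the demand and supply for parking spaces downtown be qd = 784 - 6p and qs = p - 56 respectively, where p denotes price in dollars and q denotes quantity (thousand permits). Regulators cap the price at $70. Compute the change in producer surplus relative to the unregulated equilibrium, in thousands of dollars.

Without the control the market clears where 784 - 6p = p - 56, i.e. p* = 120 and q* = 64.
Since 70 < 120, the ceiling is binding.
At p = 70: qd = 784 - 6·70 = 364 and qs = 70 - 56 = 14.
Producer surplus without the control is ½ · (120 - 56) · 64 = 2048.
With the ceiling, producers sell 14 units at 70, so PS = ½ · (70 - 56) · 14 = 98.
Change in producer surplus = 98 - 2048 = -1950.

-1950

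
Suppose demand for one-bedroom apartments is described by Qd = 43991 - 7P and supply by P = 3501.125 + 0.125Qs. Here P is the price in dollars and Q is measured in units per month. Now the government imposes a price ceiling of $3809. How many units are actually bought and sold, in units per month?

Rearranging supply gives Qs = 8P - 28009. Equilibrium: 43991 - 7P = 8P - 28009, so 72000 = 15P and P* = 4800, Q* = 10391.
Because the ceiling (3809) lies below the market-clearing price, it is binding.
At P = 3809: Qd = 43991 - 7·3809 = 17328 and Qs = 8·3809 - 28009 = 2463.
The quantity actually transacted is the short side, supply: 2463.

2463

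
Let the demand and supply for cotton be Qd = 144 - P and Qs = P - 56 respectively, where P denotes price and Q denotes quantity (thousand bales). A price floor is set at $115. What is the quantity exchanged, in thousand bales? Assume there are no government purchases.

In a free market, 144 - P = P - 56 gives the equilibrium P* = 100, Q* = 44.
The floor of 115 is above the equilibrium price 100, so it binds.
At P = 115: Qd = 144 - 115 = 29 and Qs = 115 - 56 = 59.
The quantity actually transacted is the short side, demand: 29.

29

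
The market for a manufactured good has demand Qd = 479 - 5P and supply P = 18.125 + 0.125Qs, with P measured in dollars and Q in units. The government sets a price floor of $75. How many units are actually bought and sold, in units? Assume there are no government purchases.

Rearranging supply gives Qs = 8P - 145. Setting quantity demanded equal to quantity supplied, 479 - 5P = 8P - 145, gives P* = 48 and Q* = 239.
The floor of 75 is above the equilibrium price 48, so it binds.
At P = 75: Qd = 479 - 5·75 = 104 and Qs = 8·75 - 145 = 455.
The quantity actually transacted is the short side, demand: 104.

104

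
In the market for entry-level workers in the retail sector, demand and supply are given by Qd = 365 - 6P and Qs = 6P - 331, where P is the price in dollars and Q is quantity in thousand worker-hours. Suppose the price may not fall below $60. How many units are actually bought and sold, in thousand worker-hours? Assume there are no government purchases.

5

In a free market, 365 - 6P = 6P - 331 gives the equilibrium P* = 58, Q* = 17.
Because the floor (60) lies above the market-clearing price, it is binding.
At P = 60: Qd = 365 - 6·60 = 5 and Qs = 6·60 - 331 = 29.
The quantity actually transacted is the short side, demand: 5.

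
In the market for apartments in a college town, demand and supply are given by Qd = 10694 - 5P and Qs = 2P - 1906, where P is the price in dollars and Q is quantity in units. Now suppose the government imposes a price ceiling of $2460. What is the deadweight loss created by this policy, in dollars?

Setting quantity demanded equal to quantity supplied, 10694 - 5P = 2P - 1906, gives P* = 1800 and Q* = 1694.
The ceiling of 2460 is above the equilibrium price 1800, so it is not binding; the market clears at P* = 1800, Q* = 1694.
Since the control does not bind, no trades are prevented and deadweight loss is zero.

0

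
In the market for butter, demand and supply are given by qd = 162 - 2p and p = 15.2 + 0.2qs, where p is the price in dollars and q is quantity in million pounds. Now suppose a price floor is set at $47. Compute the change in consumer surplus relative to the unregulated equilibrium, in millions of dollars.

Rearranging supply gives qs = 5p - 76. Without the control the market clears where 162 - 2p = 5p - 76, i.e. p* = 34 and q* = 94.
Since 47 > 34, the floor is binding.
At p = 47: qd = 162 - 2·47 = 68 and qs = 5·47 - 76 = 159.
Consumer surplus without the control is ½ · (81 - 34) · 94 = 2209.
With the floor, consumers buy 68 units at 47, so CS = ½ · (81 - 47) · 68 = 1156.
Change in consumer surplus = 1156 - 2209 = -1053.

-1053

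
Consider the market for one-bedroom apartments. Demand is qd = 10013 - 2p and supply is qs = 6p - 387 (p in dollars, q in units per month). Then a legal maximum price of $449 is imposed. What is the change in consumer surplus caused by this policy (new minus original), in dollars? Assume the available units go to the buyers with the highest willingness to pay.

Equilibrium: 10013 - 2p = 6p - 387, so 10400 = 8p and p* = 1300, q* = 7413.
Since 449 < 1300, the ceiling is binding.
At p = 449: qd = 10013 - 2·449 = 9115 and qs = 6·449 - 387 = 2307.
Consumer surplus without the control is ½ · (5006.5 - 1300) · 7413 = 13738142.25.
With the ceiling, 2307 units are sold at 449 (assume they go to the highest-value buyers). The demand price at q = 2307 is 3853, so CS = ½ · [(5006.5 - 449) + (3853 - 449)] · 2307 = 9183590.25.
Change in consumer surplus = 9183590.25 - 13738142.25 = -4554552.

-4554552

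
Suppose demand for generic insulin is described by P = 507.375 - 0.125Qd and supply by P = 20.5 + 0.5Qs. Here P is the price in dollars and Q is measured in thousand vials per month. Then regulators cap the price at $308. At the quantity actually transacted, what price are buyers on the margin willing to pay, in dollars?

435.5

Rearranging demand gives Qd = 4059 - 8P; rearranging supply gives Qs = 2P - 41. Setting quantity demanded equal to quantity supplied, 4059 - 8P = 2P - 41, gives P* = 410 and Q* = 779.
The ceiling of 308 is below the equilibrium price 410, so it binds.
At P = 308: Qd = 4059 - 8·308 = 1595 and Qs = 2·308 - 41 = 575.
Only 575 units reach the market. On the demand curve, the marginal buyer's willingness to pay at Q = 575 is (4059 - 575)/8 = 435.5.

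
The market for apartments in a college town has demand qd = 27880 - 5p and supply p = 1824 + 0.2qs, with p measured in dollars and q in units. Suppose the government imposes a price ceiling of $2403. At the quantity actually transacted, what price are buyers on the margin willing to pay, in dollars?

Rearranging supply gives qs = 5p - 9120. Without the control the market clears where 27880 - 5p = 5p - 9120, i.e. p* = 3700 and q* = 9380.
Since 2403 < 3700, the ceiling is binding.
At p = 2403: qd = 27880 - 5·2403 = 15865 and qs = 5·2403 - 9120 = 2895.
Only 2895 units reach the market. On the demand curve, the marginal buyer's willingness to pay at q = 2895 is (27880 - 2895)/5 = 4997.

4997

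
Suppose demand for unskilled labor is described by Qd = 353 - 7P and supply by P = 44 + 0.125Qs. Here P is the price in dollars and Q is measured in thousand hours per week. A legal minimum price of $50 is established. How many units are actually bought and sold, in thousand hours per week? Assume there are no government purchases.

Rearranging supply gives Qs = 8P - 352. In a free market, 353 - 7P = 8P - 352 gives the equilibrium P* = 47, Q* = 24.
Because the floor (50) lies above the market-clearing price, it is binding.
At P = 50: Qd = 353 - 7·50 = 3 and Qs = 8·50 - 352 = 48.
The quantity actually transacted is the short side, demand: 3.

3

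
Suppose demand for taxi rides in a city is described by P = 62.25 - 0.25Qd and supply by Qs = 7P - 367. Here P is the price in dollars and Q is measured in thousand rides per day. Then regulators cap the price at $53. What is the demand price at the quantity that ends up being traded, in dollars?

61.25

Rearranging demand gives Qd = 249 - 4P. Without the control the market clears where 249 - 4P = 7P - 367, i.e. P* = 56 and Q* = 25.
The ceiling of 53 is below the equilibrium price 56, so it binds.
At P = 53: Qd = 249 - 4·53 = 37 and Qs = 7·53 - 367 = 4.
Only 4 units reach the market. On the demand curve, the marginal buyer's willingness to pay at Q = 4 is (249 - 4)/4 = 61.25.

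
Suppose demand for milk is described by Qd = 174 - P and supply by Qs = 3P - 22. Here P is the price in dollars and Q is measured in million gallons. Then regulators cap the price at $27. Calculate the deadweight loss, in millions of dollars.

Without the control the market clears where 174 - P = 3P - 22, i.e. P* = 49 and Q* = 125.
The ceiling of 27 is below the equilibrium price 49, so it binds.
At P = 27: Qd = 174 - 27 = 147 and Qs = 3·27 - 22 = 59.
Quantity traded falls to 59. At Q = 59 the demand price is 174 - 59 = 115 and the supply price is (22 + 59)/3 = 27.
Deadweight loss = ½ · (115 - 27) · (125 - 59) = ½ · 88 · 66 = 2904.

2904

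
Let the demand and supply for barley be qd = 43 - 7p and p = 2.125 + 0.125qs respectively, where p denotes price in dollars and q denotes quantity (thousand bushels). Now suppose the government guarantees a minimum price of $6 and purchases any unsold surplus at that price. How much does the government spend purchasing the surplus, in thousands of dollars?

180

Rearranging supply gives qs = 8p - 17. Setting quantity demanded equal to quantity supplied, 43 - 7p = 8p - 17, gives p* = 4 and q* = 15.
Since 6 > 4, the floor is binding.
At p = 6: qd = 43 - 7·6 = 1 and qs = 8·6 - 17 = 31.
Surplus = qs - qd = 30.
Government expenditure = surplus × support price = 30 × 6 = 180.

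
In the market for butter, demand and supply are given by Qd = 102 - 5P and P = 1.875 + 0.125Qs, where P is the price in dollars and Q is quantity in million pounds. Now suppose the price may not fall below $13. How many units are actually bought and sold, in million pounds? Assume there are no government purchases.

Rearranging supply gives Qs = 8P - 15. Equilibrium: 102 - 5P = 8P - 15, so 117 = 13P and P* = 9, Q* = 57.
The floor of 13 is above the equilibrium price 9, so it binds.
At P = 13: Qd = 102 - 5·13 = 37 and Qs = 8·13 - 15 = 89.
The quantity actually transacted is the short side, demand: 37.

37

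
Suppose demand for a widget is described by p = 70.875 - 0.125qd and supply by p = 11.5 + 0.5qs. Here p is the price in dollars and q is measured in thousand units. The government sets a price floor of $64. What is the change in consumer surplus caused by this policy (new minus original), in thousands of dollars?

Rearranging demand gives qd = 567 - 8p; rearranging supply gives qs = 2p - 23. Without the control the market clears where 567 - 8p = 2p - 23, i.e. p* = 59 and q* = 95.
The floor of 64 is above the equilibrium price 59, so it binds.
At p = 64: qd = 567 - 8·64 = 55 and qs = 2·64 - 23 = 105.
Consumer surplus without the control is ½ · (70.875 - 59) · 95 = 564.0625.
With the floor, consumers buy 55 units at 64, so CS = ½ · (70.875 - 64) · 55 = 189.0625.
Change in consumer surplus = 189.0625 - 564.0625 = -375.

-375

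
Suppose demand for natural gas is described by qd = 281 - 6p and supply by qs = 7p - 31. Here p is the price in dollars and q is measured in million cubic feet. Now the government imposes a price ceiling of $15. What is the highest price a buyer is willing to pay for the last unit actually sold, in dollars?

34.5

In a free market, 281 - 6p = 7p - 31 gives the equilibrium p* = 24, q* = 137.
The ceiling of 15 is below the equilibrium price 24, so it binds.
At p = 15: qd = 281 - 6·15 = 191 and qs = 7·15 - 31 = 74.
Only 74 units reach the market. On the demand curve, the marginal buyer's willingness to pay at q = 74 is (281 - 74)/6 = 34.5.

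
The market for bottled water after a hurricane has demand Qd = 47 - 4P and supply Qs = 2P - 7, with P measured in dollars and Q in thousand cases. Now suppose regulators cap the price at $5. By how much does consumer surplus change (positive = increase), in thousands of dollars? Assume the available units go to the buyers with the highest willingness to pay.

4

Equilibrium: 47 - 4P = 2P - 7, so 54 = 6P and P* = 9, Q* = 11.
Because the ceiling (5) lies below the market-clearing price, it is binding.
At P = 5: Qd = 47 - 4·5 = 27 and Qs = 2·5 - 7 = 3.
Consumer surplus without the control is ½ · (11.75 - 9) · 11 = 15.125.
With the ceiling, 3 units are sold at 5 (assume they go to the highest-value buyers). The demand price at Q = 3 is 11, so CS = ½ · [(11.75 - 5) + (11 - 5)] · 3 = 19.125.
Change in consumer surplus = 19.125 - 15.125 = 4.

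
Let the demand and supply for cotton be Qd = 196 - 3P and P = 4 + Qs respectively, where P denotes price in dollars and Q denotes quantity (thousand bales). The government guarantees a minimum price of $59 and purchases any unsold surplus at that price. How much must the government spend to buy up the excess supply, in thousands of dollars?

Rearranging supply gives Qs = P - 4. Equilibrium: 196 - 3P = P - 4, so 200 = 4P and P* = 50, Q* = 46.
The floor of 59 is above the equilibrium price 50, so it binds.
At P = 59: Qd = 196 - 3·59 = 19 and Qs = 59 - 4 = 55.
Surplus = Qs - Qd = 36.
Government expenditure = surplus × support price = 36 × 59 = 2124.

2124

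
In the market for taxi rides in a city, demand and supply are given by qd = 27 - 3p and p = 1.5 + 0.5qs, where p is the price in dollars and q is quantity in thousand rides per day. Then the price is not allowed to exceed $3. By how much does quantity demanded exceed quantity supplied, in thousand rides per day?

Rearranging supply gives qs = 2p - 3. Equilibrium: 27 - 3p = 2p - 3, so 30 = 5p and p* = 6, q* = 9.
Because the ceiling (3) lies below the market-clearing price, it is binding.
At p = 3: qd = 27 - 3·3 = 18 and qs = 2·3 - 3 = 3.
Shortage = qd - qs = 18 - 3 = 15.

15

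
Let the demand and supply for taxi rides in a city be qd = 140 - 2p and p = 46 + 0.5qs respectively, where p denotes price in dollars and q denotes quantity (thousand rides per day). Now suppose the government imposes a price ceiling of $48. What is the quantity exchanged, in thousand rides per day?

Rearranging supply gives qs = 2p - 92. In a free market, 140 - 2p = 2p - 92 gives the equilibrium p* = 58, q* = 24.
Because the ceiling (48) lies below the market-clearing price, it is binding.
At p = 48: qd = 140 - 2·48 = 44 and qs = 2·48 - 92 = 4.
The quantity actually transacted is the short side, supply: 4.

4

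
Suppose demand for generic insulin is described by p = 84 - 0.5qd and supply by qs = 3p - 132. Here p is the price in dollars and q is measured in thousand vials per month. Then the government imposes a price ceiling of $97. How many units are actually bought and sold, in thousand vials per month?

Rearranging demand gives qd = 168 - 2p. In a free market, 168 - 2p = 3p - 132 gives the equilibrium p* = 60, q* = 48.
Since 97 is above p* = 60, the ceiling does not bind and the free-market outcome prevails.

48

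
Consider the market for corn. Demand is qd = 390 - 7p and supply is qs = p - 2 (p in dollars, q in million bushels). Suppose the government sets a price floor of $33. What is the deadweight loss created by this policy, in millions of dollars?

0

In a free market, 390 - 7p = p - 2 gives the equilibrium p* = 49, q* = 47.
Since 33 is below p* = 49, the floor does not bind and the free-market outcome prevails.
Since the control does not bind, no trades are prevented and deadweight loss is zero.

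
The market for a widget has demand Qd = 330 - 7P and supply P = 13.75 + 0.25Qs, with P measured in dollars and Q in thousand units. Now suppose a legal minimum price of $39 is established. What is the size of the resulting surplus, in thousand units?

Rearranging supply gives Qs = 4P - 55. Without the control the market clears where 330 - 7P = 4P - 55, i.e. P* = 35 and Q* = 85.
Since 39 > 35, the floor is binding.
At P = 39: Qd = 330 - 7·39 = 57 and Qs = 4·39 - 55 = 101.
Surplus = Qs - Qd = 101 - 57 = 44.

44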